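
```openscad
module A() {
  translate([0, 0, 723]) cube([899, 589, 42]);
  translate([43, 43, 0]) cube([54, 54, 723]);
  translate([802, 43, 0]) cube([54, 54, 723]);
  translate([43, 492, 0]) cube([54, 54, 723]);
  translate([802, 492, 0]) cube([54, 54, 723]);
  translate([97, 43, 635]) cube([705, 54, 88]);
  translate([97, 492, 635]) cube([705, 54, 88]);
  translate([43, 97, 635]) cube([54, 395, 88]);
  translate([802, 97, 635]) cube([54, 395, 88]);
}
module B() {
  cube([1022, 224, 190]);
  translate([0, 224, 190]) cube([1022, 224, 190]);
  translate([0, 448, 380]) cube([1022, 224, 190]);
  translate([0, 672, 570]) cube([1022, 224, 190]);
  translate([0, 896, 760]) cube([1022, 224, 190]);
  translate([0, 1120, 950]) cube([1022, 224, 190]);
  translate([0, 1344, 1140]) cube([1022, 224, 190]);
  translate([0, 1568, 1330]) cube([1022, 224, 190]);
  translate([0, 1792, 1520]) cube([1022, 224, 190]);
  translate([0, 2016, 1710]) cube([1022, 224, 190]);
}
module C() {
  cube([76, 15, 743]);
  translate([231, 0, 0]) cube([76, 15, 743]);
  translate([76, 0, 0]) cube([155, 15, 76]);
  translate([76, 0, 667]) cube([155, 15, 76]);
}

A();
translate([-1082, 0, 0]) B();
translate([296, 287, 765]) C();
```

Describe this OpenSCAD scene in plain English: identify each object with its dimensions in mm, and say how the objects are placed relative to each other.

A is a table with a 899×589 mm rectangular top, 42 mm thick, top surface at z = 765 mm, supported by four 54×54 mm square legs, each inset 43 mm from the nearest pair of top edges, running from the floor. Four apron rails, 54 mm thick and 88 mm tall, run between adjacent legs with their top edges flush with the underside of the top and their outer faces flush with the legs' outer faces.

B is a straight staircase of 10 solid steps. Each step is 1022 mm wide (x), 224 mm deep (y, the going) and 190 mm tall (the rise). The first step rests on the floor; each subsequent step sits one going further in +y and one rise higher in +z, directly behind and above the previous step with no overlap.

C is a rectangular picture frame lying in the x–z plane (depth along y). The opening is 155 mm wide (x) by 591 mm tall (z), surrounded by a border 76 mm wide on all four sides. The frame is 15 mm deep and is made of two full-height vertical stiles with two horizontal rails fitted between them.

The staircase is on the floor beside the table on its −x side. The picture frame is on top of the table, centred.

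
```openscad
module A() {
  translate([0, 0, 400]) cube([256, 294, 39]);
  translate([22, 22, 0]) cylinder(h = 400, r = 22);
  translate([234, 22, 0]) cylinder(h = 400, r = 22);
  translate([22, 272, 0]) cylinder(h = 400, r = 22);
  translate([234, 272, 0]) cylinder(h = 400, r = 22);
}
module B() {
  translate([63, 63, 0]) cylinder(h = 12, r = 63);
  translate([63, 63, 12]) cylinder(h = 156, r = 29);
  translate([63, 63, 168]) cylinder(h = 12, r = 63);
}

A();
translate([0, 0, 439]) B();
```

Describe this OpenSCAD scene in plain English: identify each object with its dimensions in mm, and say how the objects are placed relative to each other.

A is a four-legged stool. The seat is 256×294 mm, 39 mm thick, top at z = 439 mm. It stands on four round legs, each 44 mm in diameter, from z = 0 to the seat underside, each leg's axis is inset half a diameter from the nearest pair of seat edges (so the leg's bounding box is flush with the corner).

B is a spool: two coaxial disc flanges of radius 63 mm and thickness 12 mm, joined by a core cylinder of radius 29 mm and height 156 mm. The lower flange rests on z = 0 and the three cylinders share a vertical axis.

The spool is on top of the stool.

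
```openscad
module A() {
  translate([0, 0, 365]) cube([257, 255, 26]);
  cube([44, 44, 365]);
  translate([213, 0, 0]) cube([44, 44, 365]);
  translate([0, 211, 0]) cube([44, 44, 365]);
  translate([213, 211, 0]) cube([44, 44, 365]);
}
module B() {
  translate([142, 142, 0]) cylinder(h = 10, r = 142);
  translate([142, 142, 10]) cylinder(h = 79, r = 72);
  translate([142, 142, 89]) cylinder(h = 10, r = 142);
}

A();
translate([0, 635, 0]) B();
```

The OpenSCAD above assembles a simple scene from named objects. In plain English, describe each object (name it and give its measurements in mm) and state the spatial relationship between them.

A is a four-legged stool. The seat is a 257×255×26 mm slab whose top surface is at z = 391 mm; four square legs, each 44×44 mm in cross-section, run from the floor (z = 0) to the underside of the seat, each flush with a corner of the seat.

B is a spool: two coaxial disc flanges of radius 142 mm and thickness 10 mm, joined by a core cylinder of radius 72 mm and height 79 mm. The lower flange rests on z = 0 and the three cylinders share a vertical axis.

The spool is on the floor beside the stool on its +y side.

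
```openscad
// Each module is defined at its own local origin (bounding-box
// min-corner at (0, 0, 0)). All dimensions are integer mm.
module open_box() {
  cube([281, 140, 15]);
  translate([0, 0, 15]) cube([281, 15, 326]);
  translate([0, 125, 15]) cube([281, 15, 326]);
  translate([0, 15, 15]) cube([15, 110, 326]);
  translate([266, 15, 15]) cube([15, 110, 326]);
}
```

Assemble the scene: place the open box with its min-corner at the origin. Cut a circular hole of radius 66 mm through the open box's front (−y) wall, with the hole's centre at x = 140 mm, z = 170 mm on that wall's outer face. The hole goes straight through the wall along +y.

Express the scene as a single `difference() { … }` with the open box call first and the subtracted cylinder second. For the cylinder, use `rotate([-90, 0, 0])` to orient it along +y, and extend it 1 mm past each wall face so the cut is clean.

difference() {
  open_box();
  translate([140, -1, 170]) rotate([-90, 0, 0]) cylinder(h = 17, r = 66);
}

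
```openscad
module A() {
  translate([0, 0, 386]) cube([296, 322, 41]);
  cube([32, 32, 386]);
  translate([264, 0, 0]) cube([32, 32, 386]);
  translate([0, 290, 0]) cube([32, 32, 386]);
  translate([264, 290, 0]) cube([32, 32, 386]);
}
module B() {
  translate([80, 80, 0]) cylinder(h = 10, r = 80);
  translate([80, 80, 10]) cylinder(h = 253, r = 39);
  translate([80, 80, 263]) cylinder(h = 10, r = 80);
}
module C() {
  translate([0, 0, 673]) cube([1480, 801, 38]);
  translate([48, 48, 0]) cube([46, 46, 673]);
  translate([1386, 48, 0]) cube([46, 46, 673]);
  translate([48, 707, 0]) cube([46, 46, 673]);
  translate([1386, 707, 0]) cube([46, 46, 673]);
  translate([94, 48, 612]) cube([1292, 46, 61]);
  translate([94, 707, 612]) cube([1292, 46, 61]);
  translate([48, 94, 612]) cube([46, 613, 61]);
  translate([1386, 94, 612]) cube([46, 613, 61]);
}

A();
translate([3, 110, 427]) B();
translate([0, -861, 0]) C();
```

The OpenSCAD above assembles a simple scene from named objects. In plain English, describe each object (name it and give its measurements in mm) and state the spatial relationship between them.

A is a four-legged stool. The seat is 296×322 mm, 41 mm thick, top at z = 427 mm. It stands on four square legs, each 32×32 mm in cross-section, from z = 0 to the seat underside, each flush with a corner of the seat.

B is a spool: two coaxial disc flanges of radius 80 mm and thickness 10 mm, joined by a core cylinder of radius 39 mm and height 253 mm. The lower flange rests on z = 0 and the three cylinders share a vertical axis.

C is a rectangular dining table. The top is 1480×801×38 mm with its upper surface at z = 711 mm. It stands on four 46×46 mm square legs, each inset 48 mm from the nearest pair of top edges, running from the floor to the underside of the top. Four apron rails, 46 mm thick and 61 mm tall, run between adjacent legs with their top edges flush with the underside of the top and their outer faces flush with the legs' outer faces.

The spool is on top of the stool. The table is on the floor beside the stool on its −y side.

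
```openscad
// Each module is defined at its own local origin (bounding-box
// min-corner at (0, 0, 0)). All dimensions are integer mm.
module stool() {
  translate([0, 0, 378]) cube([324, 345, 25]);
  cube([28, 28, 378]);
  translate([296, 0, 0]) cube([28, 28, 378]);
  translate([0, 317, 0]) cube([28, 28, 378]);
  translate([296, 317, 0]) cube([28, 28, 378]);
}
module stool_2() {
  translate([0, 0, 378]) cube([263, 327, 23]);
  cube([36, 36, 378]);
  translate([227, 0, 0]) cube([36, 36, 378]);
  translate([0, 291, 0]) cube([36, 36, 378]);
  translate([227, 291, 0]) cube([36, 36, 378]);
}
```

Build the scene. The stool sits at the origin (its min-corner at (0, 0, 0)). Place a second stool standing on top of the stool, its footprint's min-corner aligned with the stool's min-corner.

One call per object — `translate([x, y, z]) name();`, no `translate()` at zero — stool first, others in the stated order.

stool();
translate([0, 0, 403]) stool_2();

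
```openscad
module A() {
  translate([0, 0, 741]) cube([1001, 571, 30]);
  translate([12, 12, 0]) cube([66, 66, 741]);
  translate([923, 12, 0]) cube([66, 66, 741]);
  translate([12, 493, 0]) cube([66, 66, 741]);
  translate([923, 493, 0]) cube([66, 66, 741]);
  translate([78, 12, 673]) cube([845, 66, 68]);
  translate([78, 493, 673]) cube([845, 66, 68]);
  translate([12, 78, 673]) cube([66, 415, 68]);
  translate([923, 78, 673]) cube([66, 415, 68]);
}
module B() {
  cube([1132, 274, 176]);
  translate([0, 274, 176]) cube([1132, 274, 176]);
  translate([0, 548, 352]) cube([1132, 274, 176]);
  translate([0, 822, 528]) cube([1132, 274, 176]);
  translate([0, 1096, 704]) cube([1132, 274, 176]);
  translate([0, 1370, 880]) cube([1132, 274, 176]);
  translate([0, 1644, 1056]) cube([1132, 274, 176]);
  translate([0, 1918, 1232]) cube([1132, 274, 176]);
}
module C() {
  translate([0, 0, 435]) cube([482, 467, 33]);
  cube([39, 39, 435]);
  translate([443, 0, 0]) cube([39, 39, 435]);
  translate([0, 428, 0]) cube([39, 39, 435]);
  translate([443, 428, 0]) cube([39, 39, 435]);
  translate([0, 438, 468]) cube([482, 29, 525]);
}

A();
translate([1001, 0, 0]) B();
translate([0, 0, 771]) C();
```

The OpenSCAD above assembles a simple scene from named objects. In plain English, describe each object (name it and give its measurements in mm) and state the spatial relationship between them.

A is a table: top 1001 mm (x) × 571 mm (y), 30 mm thick, upper face at z = 771 mm, on four 66×66 mm square legs, each inset 12 mm from the nearest pair of top edges, running from z = 0 to the bottom of the top. Four apron rails, 66 mm thick and 68 mm tall, run between adjacent legs with their top edges flush with the underside of the top and their outer faces flush with the legs' outer faces.

B is a straight staircase of 8 solid steps. Each step is 1132 mm wide (x), 274 mm deep (y, the going) and 176 mm tall (the rise). The first step rests on the floor; each subsequent step sits one going further in +y and one rise higher in +z, directly behind and above the previous step with no overlap.

C is a chair: 482×467 mm seat, 33 mm thick, top at z = 468 mm, on four 39 mm square corner legs flush with the seat edges. A 29 mm thick backrest slab spans the full seat width, extending 525 mm above the seat top, its back face flush with the seat's +y edge.

The staircase is against the table's +x side, with their −y faces flush. The chair is on top of the table.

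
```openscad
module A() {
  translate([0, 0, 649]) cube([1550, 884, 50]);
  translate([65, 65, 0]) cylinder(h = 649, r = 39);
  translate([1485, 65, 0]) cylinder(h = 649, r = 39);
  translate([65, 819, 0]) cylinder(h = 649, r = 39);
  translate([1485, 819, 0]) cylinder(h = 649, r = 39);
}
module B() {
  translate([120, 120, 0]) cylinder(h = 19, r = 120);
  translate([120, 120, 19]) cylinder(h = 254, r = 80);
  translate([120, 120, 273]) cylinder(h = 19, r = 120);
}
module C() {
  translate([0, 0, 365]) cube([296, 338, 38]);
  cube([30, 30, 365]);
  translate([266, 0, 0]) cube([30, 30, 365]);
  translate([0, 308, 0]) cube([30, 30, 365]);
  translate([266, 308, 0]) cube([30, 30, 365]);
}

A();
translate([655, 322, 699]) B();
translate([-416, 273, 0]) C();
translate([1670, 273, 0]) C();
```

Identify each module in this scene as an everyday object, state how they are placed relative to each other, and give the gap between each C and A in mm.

A is a table. B is a spool. C is a stool. The spool is on top of the table, centred. Two stools sit around the table at the −x, +x sides. The gap between each stool and the table is 120 mm.

Each stool's nearest face is 120 mm from the table's bounding box.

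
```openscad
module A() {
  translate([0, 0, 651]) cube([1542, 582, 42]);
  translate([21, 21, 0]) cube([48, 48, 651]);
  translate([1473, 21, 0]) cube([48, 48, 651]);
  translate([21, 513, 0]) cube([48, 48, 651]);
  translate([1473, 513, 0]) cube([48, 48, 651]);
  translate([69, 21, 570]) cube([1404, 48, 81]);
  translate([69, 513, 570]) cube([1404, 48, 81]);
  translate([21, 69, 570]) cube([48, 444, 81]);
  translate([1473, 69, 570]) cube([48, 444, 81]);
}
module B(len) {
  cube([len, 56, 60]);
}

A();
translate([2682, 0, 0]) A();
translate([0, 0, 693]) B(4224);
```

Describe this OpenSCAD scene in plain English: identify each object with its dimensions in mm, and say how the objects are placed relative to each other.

A is a table with a 1542×582 mm rectangular top, 42 mm thick, top surface at z = 693 mm, supported by four 48×48 mm square legs, each inset 21 mm from the nearest pair of top edges, running from the floor. Four apron rails, 48 mm thick and 81 mm tall, run between adjacent legs with their top edges flush with the underside of the top and their outer faces flush with the legs' outer faces.

B is a rectangular beam 4224 mm long (x), 56 mm deep (y), 60 mm thick (z).

The beam spans the tops of two tables placed 1140 mm apart, resting at z = 693 mm.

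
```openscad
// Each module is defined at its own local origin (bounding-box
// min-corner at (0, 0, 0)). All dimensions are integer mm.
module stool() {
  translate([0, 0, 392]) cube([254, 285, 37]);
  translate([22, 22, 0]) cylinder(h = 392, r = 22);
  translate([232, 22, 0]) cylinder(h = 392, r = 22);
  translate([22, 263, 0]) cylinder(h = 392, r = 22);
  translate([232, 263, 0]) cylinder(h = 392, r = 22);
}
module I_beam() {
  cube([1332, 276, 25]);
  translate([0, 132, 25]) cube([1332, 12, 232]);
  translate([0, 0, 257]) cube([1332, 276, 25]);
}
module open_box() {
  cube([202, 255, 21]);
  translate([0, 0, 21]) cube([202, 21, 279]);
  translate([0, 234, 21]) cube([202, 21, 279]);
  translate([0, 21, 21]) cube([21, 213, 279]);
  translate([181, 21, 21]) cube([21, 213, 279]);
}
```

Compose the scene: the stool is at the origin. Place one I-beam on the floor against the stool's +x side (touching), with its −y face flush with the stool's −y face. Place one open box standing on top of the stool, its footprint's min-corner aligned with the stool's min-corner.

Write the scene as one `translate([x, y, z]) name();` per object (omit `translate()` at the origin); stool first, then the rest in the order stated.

stool();
translate([254, 0, 0]) I_beam();
translate([0, 0, 429]) open_box();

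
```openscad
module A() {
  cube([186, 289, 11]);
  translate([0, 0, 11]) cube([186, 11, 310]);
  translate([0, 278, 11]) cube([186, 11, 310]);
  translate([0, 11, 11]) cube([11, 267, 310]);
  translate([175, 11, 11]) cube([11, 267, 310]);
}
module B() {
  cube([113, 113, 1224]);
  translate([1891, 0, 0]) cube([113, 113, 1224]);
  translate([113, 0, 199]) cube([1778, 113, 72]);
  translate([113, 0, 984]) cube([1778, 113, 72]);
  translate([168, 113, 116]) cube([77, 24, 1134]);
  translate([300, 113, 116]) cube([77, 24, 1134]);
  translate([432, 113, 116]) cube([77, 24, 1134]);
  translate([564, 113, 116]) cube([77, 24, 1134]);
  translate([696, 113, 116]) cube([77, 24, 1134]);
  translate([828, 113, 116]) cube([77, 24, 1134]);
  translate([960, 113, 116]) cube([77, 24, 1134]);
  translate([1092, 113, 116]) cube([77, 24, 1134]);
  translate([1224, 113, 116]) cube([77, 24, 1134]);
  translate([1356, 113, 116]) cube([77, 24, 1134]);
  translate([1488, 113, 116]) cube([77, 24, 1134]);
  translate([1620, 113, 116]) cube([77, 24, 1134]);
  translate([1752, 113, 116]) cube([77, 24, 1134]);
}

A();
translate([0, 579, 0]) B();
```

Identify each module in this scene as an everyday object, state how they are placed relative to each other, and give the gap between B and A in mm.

The fence section's nearest face is 290 mm from the open box's +y face.

A is an open box. B is a fence section. The fence section is on the floor beside the open box on its +y side. The gap between the fence section and the open box is 290 mm.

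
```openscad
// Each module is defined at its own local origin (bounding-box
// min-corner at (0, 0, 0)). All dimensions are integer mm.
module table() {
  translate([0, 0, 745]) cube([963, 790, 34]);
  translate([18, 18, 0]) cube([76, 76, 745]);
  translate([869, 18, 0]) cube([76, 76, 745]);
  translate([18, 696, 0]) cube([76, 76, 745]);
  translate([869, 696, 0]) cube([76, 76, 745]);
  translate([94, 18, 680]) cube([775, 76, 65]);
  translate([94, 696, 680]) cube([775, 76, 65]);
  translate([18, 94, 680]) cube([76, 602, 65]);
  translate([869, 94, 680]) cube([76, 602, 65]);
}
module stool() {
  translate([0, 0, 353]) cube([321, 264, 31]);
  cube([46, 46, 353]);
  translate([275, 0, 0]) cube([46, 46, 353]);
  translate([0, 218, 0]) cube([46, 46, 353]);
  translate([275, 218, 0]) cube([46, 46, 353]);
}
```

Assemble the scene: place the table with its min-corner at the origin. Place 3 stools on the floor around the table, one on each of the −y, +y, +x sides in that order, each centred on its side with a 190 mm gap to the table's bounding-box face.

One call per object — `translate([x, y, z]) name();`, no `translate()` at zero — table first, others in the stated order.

table();
translate([321, -454, 0]) stool();
translate([321, 980, 0]) stool();
translate([1153, 263, 0]) stool();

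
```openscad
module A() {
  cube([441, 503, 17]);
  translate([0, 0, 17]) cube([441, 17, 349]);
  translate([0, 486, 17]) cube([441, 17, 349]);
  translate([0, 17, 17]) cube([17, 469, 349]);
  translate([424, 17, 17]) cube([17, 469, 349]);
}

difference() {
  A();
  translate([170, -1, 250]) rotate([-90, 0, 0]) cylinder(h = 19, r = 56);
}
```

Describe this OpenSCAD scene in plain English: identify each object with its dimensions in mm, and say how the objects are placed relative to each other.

A is an open storage box with external size 441×503×366 mm and wall thickness 17 mm (the base is also 17 mm thick). The base covers the whole footprint; the four walls stand on the base, with the y-facing walls full-width and the x-facing walls fitting between their inner faces.

The open box has a circular hole of radius 56 mm through its front wall, centred at (x = 170, z = 250).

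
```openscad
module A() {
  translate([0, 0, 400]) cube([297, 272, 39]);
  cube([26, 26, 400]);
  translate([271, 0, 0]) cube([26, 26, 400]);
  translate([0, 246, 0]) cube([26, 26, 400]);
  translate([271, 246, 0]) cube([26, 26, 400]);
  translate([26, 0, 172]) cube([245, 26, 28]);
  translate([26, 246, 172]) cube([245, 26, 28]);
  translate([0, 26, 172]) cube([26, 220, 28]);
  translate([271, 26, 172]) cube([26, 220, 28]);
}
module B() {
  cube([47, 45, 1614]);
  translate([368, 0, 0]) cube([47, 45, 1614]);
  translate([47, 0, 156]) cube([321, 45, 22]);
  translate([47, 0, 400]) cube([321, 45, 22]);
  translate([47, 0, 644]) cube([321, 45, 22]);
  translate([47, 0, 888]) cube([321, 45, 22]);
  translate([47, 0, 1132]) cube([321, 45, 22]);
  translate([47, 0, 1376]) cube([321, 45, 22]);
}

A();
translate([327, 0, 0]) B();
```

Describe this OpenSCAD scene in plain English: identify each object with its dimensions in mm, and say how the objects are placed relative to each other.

A is a simple wooden stool: a rectangular seat 297 mm (x) by 272 mm (y), 39 mm thick, top face at z = 439 mm, on four square legs, each 26×26 mm in cross-section. The legs rest on z = 0, each flush with a corner of the seat. Four stretchers, 26 mm wide and 28 mm tall, connect adjacent legs with their undersides at z = 172 mm, each running between the inner faces of the legs it joins and aligned with the legs' outer faces on the other axis.

B is a straight ladder. Two 47×45 mm vertical rails, 1614 mm tall, stand 415 mm apart (outside-to-outside) with their front faces coplanar on the −y side. 6 rungs, each 45 mm deep and 22 mm tall, span between the inner faces of the rails, front faces flush with the rails. The lowest rung's underside is at z = 156 mm and rungs are spaced 244 mm apart (underside to underside).

The ladder is on the floor beside the stool on its +x side.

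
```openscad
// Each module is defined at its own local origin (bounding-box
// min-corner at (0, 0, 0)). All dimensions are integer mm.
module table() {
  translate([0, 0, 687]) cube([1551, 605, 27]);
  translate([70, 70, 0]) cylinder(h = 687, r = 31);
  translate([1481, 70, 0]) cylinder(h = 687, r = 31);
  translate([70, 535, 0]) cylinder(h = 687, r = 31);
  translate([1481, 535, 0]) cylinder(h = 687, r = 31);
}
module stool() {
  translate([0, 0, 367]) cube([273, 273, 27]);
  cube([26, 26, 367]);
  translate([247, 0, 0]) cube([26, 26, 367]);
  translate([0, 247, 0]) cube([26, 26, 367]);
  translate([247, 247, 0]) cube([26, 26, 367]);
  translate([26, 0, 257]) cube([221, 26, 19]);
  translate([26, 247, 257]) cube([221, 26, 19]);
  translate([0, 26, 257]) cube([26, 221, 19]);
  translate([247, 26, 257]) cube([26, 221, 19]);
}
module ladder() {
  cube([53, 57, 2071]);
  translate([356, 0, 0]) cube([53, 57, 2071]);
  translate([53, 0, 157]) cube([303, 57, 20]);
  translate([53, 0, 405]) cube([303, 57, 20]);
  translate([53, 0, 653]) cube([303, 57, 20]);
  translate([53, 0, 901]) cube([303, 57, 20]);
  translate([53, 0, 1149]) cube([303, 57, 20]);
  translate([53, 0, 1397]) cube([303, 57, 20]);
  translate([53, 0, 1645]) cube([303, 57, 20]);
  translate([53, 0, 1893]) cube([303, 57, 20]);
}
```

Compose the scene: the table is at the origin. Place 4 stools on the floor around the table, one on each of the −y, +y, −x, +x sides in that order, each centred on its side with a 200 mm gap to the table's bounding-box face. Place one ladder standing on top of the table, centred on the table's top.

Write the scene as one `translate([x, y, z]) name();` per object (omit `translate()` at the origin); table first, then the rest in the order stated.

table();
translate([639, -473, 0]) stool();
translate([639, 805, 0]) stool();
translate([-473, 166, 0]) stool();
translate([1751, 166, 0]) stool();
translate([571, 274, 714]) ladder();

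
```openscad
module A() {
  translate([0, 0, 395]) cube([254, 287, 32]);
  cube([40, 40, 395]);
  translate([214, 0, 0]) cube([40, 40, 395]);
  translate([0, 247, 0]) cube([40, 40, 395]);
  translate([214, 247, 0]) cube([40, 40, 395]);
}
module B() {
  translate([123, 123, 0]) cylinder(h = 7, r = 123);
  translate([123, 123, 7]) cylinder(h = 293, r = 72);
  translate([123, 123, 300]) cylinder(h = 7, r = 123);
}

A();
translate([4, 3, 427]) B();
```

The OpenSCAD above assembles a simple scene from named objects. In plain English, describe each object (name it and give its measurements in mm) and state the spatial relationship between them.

A is a four-legged stool. The seat is a 254×287×32 mm slab whose top surface is at z = 427 mm; four square legs, each 40×40 mm in cross-section, run from the floor (z = 0) to the underside of the seat, each flush with a corner of the seat.

B is a spool: two coaxial disc flanges of radius 123 mm and thickness 7 mm, joined by a core cylinder of radius 72 mm and height 293 mm. The lower flange rests on z = 0 and the three cylinders share a vertical axis.

The spool is on top of the stool.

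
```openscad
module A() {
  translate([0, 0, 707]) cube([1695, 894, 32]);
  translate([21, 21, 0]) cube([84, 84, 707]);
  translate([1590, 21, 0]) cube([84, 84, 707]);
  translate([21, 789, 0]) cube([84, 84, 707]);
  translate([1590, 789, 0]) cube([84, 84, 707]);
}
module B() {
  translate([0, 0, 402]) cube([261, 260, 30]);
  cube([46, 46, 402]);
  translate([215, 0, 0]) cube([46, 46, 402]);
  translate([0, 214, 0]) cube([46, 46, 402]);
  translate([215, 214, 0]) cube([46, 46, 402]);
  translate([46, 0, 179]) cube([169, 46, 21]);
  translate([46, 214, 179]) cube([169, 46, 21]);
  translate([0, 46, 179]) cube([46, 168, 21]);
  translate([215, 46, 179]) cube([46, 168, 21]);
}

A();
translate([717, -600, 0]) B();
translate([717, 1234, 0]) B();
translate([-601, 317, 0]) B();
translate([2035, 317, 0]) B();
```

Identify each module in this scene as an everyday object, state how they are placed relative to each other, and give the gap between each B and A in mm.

Each stool's nearest face is 340 mm from the table's bounding box.

A is a table. B is a stool. Four stools sit around the table at the −y, +y, −x, +x sides. The gap between each stool and the table is 340 mm.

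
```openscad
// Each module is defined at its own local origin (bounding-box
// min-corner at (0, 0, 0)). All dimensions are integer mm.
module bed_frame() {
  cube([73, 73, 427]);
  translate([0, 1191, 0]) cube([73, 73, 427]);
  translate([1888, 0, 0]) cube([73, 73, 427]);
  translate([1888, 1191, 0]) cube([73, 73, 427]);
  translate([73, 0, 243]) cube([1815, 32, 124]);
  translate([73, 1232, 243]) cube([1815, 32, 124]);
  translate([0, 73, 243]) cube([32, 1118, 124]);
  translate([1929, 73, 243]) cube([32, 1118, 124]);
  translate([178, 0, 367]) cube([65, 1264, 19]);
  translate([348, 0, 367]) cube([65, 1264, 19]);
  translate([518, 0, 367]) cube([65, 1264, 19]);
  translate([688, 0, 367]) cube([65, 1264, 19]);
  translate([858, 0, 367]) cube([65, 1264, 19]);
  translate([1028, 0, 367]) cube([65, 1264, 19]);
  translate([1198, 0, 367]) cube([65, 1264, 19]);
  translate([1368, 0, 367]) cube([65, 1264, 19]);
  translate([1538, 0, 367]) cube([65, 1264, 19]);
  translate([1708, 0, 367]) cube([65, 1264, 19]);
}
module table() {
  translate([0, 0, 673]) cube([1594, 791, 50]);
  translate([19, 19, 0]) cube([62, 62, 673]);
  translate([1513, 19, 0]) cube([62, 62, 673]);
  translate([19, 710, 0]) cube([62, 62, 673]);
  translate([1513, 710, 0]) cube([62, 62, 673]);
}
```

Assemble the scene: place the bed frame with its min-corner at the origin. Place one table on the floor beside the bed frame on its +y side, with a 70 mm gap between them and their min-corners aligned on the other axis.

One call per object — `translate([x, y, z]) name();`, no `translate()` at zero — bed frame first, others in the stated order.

bed_frame();
translate([0, 1334, 0]) table();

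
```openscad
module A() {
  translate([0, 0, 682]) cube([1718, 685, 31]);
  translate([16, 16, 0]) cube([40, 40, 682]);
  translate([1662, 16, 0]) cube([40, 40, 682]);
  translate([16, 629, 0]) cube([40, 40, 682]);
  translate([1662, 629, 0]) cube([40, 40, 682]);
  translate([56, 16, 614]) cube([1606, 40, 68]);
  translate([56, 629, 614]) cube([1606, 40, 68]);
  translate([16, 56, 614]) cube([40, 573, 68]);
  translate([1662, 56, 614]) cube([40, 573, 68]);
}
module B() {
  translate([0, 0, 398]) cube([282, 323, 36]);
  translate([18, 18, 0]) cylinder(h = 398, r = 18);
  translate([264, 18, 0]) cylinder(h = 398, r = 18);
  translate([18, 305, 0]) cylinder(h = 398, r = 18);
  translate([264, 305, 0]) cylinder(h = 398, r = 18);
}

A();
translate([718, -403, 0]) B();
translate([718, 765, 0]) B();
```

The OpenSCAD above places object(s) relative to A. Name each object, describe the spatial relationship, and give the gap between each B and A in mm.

Each stool's nearest face is 80 mm from the table's bounding box.

A is a table. B is a stool. Two stools sit around the table at the −y, +y sides. The gap between each stool and the table is 80 mm.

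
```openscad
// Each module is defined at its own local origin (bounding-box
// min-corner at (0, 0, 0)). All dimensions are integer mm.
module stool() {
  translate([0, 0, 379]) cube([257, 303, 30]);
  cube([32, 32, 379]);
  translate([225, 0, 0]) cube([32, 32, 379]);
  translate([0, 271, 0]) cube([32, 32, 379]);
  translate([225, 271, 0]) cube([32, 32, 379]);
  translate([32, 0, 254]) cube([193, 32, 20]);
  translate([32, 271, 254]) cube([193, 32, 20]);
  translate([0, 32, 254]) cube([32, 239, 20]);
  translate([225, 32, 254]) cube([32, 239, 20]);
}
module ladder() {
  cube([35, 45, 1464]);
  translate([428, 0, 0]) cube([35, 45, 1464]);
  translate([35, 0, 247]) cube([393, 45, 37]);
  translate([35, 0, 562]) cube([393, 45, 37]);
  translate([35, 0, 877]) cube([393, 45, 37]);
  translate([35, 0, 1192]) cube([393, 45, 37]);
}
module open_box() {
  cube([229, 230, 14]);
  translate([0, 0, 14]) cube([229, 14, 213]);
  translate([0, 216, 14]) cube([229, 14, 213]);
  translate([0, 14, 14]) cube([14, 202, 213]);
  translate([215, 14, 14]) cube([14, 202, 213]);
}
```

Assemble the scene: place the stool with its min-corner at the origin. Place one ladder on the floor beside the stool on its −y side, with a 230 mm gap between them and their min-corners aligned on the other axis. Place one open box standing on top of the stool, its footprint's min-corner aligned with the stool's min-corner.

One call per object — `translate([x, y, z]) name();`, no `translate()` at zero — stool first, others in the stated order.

stool();
translate([0, -275, 0]) ladder();
translate([0, 0, 409]) open_box();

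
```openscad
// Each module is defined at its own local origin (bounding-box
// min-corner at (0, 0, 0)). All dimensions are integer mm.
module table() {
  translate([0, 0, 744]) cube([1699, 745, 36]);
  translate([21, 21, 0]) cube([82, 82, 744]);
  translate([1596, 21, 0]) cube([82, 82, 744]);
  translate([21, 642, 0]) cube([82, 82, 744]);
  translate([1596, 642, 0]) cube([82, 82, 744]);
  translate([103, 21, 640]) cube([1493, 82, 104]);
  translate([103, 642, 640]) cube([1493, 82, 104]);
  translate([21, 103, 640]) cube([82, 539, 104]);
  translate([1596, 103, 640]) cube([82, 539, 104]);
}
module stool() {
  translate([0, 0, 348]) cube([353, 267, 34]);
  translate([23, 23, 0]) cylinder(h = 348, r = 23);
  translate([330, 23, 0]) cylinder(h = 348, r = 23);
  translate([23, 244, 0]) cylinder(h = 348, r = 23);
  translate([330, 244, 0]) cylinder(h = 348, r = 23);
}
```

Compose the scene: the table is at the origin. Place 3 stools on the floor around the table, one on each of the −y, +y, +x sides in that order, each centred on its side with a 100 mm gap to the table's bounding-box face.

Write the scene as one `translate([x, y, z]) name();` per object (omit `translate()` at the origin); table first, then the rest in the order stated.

table();
translate([673, -367, 0]) stool();
translate([673, 845, 0]) stool();
translate([1799, 239, 0]) stool();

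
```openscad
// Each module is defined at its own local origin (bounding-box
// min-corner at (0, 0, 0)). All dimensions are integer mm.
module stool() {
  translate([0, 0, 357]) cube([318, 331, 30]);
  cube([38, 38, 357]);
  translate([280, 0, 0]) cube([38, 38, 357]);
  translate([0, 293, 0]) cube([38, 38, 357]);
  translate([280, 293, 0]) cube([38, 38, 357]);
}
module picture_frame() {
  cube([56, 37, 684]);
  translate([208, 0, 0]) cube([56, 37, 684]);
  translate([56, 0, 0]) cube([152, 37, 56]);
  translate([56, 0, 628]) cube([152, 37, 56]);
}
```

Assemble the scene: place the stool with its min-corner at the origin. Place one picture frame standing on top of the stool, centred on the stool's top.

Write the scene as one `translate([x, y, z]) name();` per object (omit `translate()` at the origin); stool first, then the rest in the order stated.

stool();
translate([27, 147, 387]) picture_frame();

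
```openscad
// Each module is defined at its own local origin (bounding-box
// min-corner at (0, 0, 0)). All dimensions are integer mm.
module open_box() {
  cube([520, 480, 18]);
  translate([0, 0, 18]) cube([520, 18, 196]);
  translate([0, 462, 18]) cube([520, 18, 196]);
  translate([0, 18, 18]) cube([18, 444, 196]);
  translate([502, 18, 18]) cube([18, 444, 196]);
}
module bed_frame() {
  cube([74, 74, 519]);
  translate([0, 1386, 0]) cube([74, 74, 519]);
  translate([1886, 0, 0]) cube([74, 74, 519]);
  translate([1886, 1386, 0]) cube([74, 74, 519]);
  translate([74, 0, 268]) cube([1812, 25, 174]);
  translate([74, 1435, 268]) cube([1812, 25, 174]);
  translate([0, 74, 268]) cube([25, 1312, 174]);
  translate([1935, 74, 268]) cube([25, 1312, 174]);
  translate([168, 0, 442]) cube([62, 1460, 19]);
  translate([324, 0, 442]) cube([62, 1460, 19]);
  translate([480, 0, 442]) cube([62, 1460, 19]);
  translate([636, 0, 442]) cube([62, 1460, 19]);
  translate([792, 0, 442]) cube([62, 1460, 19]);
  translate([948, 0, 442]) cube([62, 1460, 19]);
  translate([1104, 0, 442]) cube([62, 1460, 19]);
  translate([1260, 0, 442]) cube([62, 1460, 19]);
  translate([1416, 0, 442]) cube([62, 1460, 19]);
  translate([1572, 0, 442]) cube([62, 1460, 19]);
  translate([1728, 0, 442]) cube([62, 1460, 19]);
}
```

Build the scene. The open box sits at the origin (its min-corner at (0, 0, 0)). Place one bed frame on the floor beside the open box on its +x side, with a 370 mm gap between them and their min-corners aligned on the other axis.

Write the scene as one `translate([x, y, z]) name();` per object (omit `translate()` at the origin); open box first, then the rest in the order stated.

open_box();
translate([890, 0, 0]) bed_frame();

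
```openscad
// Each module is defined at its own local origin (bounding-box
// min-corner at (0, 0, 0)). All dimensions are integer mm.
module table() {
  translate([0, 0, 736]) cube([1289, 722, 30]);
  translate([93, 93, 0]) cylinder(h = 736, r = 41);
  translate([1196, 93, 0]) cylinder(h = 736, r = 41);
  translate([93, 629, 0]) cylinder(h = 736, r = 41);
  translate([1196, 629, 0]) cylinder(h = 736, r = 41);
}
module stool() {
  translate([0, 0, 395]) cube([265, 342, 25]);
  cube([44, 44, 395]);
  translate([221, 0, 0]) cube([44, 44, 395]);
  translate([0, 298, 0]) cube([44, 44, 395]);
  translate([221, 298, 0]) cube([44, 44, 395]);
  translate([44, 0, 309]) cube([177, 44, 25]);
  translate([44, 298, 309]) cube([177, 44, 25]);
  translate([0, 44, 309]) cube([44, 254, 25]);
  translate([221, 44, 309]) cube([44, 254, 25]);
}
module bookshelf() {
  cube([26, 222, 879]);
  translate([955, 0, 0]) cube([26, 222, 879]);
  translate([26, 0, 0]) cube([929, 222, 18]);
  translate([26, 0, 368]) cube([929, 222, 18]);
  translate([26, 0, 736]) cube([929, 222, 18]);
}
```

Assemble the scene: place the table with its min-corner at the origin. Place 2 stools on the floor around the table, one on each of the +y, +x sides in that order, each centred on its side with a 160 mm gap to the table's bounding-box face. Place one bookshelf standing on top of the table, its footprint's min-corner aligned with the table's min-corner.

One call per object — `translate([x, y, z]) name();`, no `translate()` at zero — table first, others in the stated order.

table();
translate([512, 882, 0]) stool();
translate([1449, 190, 0]) stool();
translate([0, 0, 766]) bookshelf();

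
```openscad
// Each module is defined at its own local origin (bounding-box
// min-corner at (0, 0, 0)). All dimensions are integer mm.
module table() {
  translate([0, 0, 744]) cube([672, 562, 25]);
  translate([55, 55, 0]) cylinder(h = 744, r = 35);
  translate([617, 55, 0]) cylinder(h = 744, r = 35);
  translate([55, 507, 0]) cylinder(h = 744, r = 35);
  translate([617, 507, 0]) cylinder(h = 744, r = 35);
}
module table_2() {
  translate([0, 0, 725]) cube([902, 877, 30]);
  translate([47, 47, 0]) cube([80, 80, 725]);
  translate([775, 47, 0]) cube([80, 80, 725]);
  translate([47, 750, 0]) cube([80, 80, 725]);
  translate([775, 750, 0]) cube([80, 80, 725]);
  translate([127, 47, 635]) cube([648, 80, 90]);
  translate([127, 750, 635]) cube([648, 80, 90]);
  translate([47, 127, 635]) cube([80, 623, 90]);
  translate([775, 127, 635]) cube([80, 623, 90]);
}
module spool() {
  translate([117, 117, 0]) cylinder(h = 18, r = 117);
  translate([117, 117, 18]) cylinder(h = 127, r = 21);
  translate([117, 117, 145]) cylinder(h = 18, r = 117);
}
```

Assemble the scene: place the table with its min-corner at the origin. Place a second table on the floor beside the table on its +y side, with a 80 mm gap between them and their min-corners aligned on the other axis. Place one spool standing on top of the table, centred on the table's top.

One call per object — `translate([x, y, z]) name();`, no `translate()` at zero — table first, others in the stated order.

table();
translate([0, 642, 0]) table_2();
translate([219, 164, 769]) spool();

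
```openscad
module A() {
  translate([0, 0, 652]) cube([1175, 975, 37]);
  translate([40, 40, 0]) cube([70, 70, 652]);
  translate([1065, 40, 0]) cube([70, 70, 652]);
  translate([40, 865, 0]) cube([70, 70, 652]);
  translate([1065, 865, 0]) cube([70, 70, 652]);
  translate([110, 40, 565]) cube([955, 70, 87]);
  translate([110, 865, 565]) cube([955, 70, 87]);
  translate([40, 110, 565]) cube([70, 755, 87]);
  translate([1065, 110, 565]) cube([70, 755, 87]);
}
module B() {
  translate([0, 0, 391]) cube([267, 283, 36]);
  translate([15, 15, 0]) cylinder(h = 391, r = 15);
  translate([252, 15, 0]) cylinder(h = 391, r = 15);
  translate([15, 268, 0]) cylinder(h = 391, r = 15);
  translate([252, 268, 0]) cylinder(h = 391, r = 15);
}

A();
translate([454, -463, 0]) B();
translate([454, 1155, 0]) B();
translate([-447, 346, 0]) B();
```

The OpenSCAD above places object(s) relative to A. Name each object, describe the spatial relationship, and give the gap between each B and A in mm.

Each stool's nearest face is 180 mm from the table's bounding box.

A is a table. B is a stool. Three stools sit around the table at the −y, +y, −x sides. The gap between each stool and the table is 180 mm.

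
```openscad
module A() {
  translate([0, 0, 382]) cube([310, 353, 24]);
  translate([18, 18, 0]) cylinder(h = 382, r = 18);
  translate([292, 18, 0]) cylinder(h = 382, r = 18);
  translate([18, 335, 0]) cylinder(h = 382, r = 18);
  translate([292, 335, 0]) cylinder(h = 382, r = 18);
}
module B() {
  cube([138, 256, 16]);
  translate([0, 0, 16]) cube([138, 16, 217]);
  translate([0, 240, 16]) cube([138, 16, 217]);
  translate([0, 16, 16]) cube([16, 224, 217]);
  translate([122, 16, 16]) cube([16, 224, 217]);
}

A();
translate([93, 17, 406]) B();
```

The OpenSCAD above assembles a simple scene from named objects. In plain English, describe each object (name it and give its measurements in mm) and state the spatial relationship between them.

A is a four-legged stool. The seat is 310×353 mm, 24 mm thick, top at z = 406 mm. It stands on four round legs, each 36 mm in diameter, from z = 0 to the seat underside, each leg's axis is inset half a diameter from the nearest pair of seat edges (so the leg's bounding box is flush with the corner).

B is an open storage box with external size 138×256×233 mm and wall thickness 16 mm (the base is also 16 mm thick). The base covers the whole footprint; the four walls stand on the base, with the y-facing walls full-width and the x-facing walls fitting between their inner faces.

The open box is on top of the stool.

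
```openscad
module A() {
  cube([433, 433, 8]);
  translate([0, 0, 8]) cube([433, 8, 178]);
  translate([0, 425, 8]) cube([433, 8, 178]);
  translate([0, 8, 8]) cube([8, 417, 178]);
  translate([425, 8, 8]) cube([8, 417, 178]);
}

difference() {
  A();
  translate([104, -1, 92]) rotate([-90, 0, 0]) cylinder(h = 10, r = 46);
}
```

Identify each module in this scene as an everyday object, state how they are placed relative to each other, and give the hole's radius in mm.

The subtracted cylinder has r = 46 mm.

A is an open box. The open box has a circular hole through its front wall. The hole's radius is 46 mm.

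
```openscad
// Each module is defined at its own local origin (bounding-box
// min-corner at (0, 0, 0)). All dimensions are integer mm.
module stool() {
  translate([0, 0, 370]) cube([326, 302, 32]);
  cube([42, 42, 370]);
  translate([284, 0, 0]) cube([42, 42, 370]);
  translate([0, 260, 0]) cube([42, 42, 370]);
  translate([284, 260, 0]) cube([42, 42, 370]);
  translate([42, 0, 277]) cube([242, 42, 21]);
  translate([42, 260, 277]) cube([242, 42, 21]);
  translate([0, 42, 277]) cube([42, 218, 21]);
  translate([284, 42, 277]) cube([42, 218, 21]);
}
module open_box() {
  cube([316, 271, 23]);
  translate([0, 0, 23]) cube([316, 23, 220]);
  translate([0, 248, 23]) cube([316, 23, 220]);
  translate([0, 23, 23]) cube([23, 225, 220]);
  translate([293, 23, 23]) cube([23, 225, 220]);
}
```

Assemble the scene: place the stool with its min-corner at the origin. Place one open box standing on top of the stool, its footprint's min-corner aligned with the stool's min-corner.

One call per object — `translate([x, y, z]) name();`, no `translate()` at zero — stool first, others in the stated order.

stool();
translate([0, 0, 402]) open_box();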